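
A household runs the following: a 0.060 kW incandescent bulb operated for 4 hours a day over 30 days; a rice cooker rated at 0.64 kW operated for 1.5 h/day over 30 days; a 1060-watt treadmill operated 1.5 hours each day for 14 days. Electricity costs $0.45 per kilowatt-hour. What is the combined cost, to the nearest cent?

$26.22

incandescent bulb: Runtime = 4 h/day × 30 days = 120 h
incandescent bulb: 0.06 kW × 120 h = 7.2 kWh
rice cooker: Runtime = 1.5 h/day × 30 days = 45 h
rice cooker: 0.64 kW × 45 h = 28.8 kWh
treadmill: Runtime = 1.5 h/day × 14 days = 21 h
treadmill: 1.06 kW × 21 h = 22.26 kWh
Total energy = 58.26 kWh
Cost = 58.26 × $0.45 = $26.22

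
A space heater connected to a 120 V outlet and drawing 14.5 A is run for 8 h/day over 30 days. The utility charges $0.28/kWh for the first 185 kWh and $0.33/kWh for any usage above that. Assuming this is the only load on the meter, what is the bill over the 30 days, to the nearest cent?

Power = 14.5 A × 120 V = 1740 W = 1.74 kW
Runtime = 8 h/day × 30 days = 240 h
Energy = 1.74 kW × 240 h = 417.6 kWh
Tier 1 (0–185 kWh): 185 × $0.28 = $51.8
Above 185 kWh: 232.6 × $0.33 = $76.758
Bill = $128.56

$128.56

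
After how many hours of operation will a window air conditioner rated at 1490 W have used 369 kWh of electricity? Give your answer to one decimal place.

Hours = 369 kWh ÷ 1.49 kW = 247.7 h

247.7 h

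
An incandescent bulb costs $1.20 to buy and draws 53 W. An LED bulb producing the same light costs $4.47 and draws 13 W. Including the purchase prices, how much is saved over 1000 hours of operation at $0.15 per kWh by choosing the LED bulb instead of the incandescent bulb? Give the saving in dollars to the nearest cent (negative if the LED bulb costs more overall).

$2.73

incandescent bulb: $1.20 + (53/1000) kW × 1000 h × $0.15 = $1.20 + $7.95 = $9.15
LED bulb: $4.47 + (13/1000) kW × 1000 h × $0.15 = $4.47 + $1.95 = $6.42
Saving = $9.15 − $6.42 = $2.73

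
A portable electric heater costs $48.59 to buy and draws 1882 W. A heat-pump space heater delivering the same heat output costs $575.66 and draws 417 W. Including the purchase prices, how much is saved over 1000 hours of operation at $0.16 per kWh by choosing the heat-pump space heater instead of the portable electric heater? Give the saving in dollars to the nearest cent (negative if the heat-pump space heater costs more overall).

-$292.67

portable electric heater: $48.59 + (1882/1000) kW × 1000 h × $0.16 = $48.59 + $301.12 = $349.71
heat-pump space heater: $575.66 + (417/1000) kW × 1000 h × $0.16 = $575.66 + $66.72 = $642.38
Saving = $349.71 − $642.38 = −$292.67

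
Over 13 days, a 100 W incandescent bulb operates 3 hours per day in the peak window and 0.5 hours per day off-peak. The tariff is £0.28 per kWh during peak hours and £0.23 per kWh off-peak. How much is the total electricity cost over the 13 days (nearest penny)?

Peak energy = 0.1 kW × 3 h × 13 = 3.9 kWh
Off-peak energy = 0.1 kW × 0.5 h × 13 = 0.65 kWh
Cost = 3.9 × £0.28 + 0.65 × £0.23 = £1.092 + £0.1495 = £1.24

£1.24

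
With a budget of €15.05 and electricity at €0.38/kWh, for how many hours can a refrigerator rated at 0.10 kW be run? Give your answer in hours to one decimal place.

396.1 h

Energy available = €15.05 ÷ €0.38/kWh = 39.6053 kWh
Hours = 39.6053 kWh ÷ 0.1 kW = 396.1 h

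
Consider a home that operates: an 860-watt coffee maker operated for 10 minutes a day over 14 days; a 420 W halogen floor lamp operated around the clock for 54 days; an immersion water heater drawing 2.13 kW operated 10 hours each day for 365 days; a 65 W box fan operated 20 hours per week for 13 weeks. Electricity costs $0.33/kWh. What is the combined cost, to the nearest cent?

coffee maker: Runtime = 10 min × 14 = 140 min = 2.333333… h
coffee maker: 0.86 kW × 2.333333… h = 2.006666… kWh
halogen floor lamp: Runtime = 24 h × 54 = 1296 h
halogen floor lamp: 0.42 kW × 1296 h = 544.32 kWh
immersion water heater: Runtime = 10 h/day × 365 days = 3650 h
immersion water heater: 2.13 kW × 3650 h = 7774.5 kWh
box fan: Runtime = 20 h/week × 13 weeks = 260 h
box fan: 0.065 kW × 260 h = 16.9 kWh
Total energy = 8337.726666… kWh
Cost = 8337.726666… × $0.33 = $2751.45

$2751.45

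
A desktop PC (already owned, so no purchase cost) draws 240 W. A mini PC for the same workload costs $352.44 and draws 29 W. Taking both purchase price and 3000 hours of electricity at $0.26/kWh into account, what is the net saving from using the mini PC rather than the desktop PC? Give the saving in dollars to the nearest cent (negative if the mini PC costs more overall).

-$187.86

desktop PC: $0.00 + (240/1000) kW × 3000 h × $0.26 = $0.00 + $187.2 = $187.2
mini PC: $352.44 + (29/1000) kW × 3000 h × $0.26 = $352.44 + $22.62 = $375.06
Saving = $187.2 − $375.06 = −$187.86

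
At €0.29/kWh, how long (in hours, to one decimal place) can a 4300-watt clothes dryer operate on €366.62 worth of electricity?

Energy available = €366.62 ÷ €0.29/kWh = 1264.2069 kWh
Hours = 1264.2069 kWh ÷ 4.3 kW = 294.0 h

294.0 h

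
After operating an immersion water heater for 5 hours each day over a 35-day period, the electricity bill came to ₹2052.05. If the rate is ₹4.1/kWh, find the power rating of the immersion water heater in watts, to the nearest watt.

2860 W

Energy = ₹2052.05 ÷ ₹4.1/kWh = 500.5 kWh
Runtime = 5 h/day × 35 days = 175 h
Power = 500.5 kWh ÷ 175 h = 2.86 kW = 2860 W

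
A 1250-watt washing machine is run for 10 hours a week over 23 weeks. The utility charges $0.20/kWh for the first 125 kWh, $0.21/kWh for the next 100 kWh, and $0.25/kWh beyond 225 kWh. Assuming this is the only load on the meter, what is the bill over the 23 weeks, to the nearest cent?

$61.63

Runtime = 10 h/week × 23 weeks = 230 h
Energy = 1.25 kW × 230 h = 287.5 kWh
Tier 1 (0–125 kWh): 125 × $0.20 = $25
Tier 2 (125–225 kWh): 100 × $0.21 = $21
Above 225 kWh: 62.5 × $0.25 = $15.625
Bill = $61.63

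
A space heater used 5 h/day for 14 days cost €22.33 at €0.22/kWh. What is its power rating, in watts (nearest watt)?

1450 W

Energy = €22.33 ÷ €0.22/kWh = 101.5 kWh
Runtime = 5 h/day × 14 days = 70 h
Power = 101.5 kWh ÷ 70 h = 1.45 kW = 1450 W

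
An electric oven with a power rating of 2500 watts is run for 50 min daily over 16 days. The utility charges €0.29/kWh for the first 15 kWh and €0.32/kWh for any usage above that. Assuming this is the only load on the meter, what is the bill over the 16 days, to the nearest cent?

€10.22

Runtime = 50 min × 16 = 800 min = 13.333333… h
Energy = 2.5 kW × 13.333333… h = 33.333333… kWh
Tier 1 (0–15 kWh): 15 × €0.29 = €4.35
Above 15 kWh: 18.333333… × €0.32 = €5.866666…
Bill = €10.22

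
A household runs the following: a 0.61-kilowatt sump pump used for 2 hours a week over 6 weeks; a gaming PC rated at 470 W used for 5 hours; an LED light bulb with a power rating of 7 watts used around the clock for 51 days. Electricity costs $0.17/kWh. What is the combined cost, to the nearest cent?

sump pump: Runtime = 2 h/week × 6 weeks = 12 h
sump pump: 0.61 kW × 12 h = 7.32 kWh
gaming PC: 0.47 kW × 5 h = 2.35 kWh
LED light bulb: Runtime = 24 h × 51 = 1224 h
LED light bulb: 0.007 kW × 1224 h = 8.568 kWh
Total energy = 18.238 kWh
Cost = 18.238 × $0.17 = $3.10

$3.10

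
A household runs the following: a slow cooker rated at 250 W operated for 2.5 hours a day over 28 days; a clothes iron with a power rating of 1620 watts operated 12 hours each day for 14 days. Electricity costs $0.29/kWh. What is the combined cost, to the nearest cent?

slow cooker: Runtime = 2.5 h/day × 28 days = 70 h
slow cooker: 0.25 kW × 70 h = 17.5 kWh
clothes iron: Runtime = 12 h/day × 14 days = 168 h
clothes iron: 1.62 kW × 168 h = 272.16 kWh
Total energy = 289.66 kWh
Cost = 289.66 × $0.29 = $84.00

$84.00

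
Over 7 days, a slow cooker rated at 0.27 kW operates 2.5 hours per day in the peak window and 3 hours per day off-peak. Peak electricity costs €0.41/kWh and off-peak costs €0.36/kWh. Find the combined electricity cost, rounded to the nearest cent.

€3.98

Peak energy = 0.27 kW × 2.5 h × 7 = 4.725 kWh
Off-peak energy = 0.27 kW × 3 h × 7 = 5.67 kWh
Cost = 4.725 × €0.41 + 5.67 × €0.36 = €1.93725 + €2.0412 = €3.98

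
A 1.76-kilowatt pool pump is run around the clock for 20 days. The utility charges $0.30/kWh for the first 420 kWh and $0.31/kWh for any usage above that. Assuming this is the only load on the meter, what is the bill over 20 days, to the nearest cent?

Runtime = 24 h × 20 = 480 h
Energy = 1.76 kW × 480 h = 844.8 kWh
Tier 1 (0–420 kWh): 420 × $0.30 = $126
Above 420 kWh: 424.8 × $0.31 = $131.688
Bill = $257.69

$257.69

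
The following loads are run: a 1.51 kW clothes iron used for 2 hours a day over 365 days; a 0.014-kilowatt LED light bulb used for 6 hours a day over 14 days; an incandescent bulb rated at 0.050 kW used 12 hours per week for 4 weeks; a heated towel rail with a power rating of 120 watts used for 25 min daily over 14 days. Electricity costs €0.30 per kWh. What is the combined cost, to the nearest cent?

€331.97

clothes iron: Runtime = 2 h/day × 365 days = 730 h
clothes iron: 1.51 kW × 730 h = 1102.3 kWh
LED light bulb: Runtime = 6 h/day × 14 days = 84 h
LED light bulb: 0.014 kW × 84 h = 1.176 kWh
incandescent bulb: Runtime = 12 h/week × 4 weeks = 48 h
incandescent bulb: 0.05 kW × 48 h = 2.4 kWh
heated towel rail: Runtime = 25 min × 14 = 350 min = 5.833333… h
heated towel rail: 0.12 kW × 5.833333… h = 0.7 kWh
Total energy = 1106.576 kWh
Cost = 1106.576 × €0.30 = €331.97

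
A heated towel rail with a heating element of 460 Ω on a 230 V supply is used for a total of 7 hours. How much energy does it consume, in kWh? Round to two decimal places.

Power = V²/R = 230²/460 = 115 W = 0.115 kW
Energy = 0.115 kW × 7 h = 0.805 kWh ≈ 0.81 kWh

0.81 kWh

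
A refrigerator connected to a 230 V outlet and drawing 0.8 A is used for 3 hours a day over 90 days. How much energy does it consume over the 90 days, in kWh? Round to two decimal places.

49.68 kWh

Power = 0.8 A × 230 V = 184 W = 0.184 kW
Runtime = 3 h/day × 90 days = 270 h
Energy = 0.184 kW × 270 h = 49.68 kWh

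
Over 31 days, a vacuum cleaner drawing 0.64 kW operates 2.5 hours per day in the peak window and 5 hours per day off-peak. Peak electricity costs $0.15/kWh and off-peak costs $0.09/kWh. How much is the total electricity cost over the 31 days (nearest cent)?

$16.37

Peak energy = 0.64 kW × 2.5 h × 31 = 49.6 kWh
Off-peak energy = 0.64 kW × 5 h × 31 = 99.2 kWh
Cost = 49.6 × $0.15 + 99.2 × $0.09 = $7.44 + $8.928 = $16.37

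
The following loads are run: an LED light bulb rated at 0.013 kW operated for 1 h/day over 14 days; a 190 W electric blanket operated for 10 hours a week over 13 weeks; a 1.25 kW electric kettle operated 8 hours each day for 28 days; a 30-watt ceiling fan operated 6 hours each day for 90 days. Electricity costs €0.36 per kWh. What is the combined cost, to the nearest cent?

LED light bulb: Runtime = 1 h/day × 14 days = 14 h
LED light bulb: 0.013 kW × 14 h = 0.182 kWh
electric blanket: Runtime = 10 h/week × 13 weeks = 130 h
electric blanket: 0.19 kW × 130 h = 24.7 kWh
electric kettle: Runtime = 8 h/day × 28 days = 224 h
electric kettle: 1.25 kW × 224 h = 280 kWh
ceiling fan: Runtime = 6 h/day × 90 days = 540 h
ceiling fan: 0.03 kW × 540 h = 16.2 kWh
Total energy = 321.082 kWh
Cost = 321.082 × €0.36 = €115.59

€115.59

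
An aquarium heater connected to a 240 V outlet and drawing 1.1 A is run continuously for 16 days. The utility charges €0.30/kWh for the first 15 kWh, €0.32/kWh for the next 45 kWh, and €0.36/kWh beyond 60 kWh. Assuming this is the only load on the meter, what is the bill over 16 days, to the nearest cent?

Power = 1.1 A × 240 V = 264 W = 0.264 kW
Runtime = 24 h × 16 = 384 h
Energy = 0.264 kW × 384 h = 101.376 kWh
Tier 1 (0–15 kWh): 15 × €0.30 = €4.5
Tier 2 (15–60 kWh): 45 × €0.32 = €14.4
Above 60 kWh: 41.376 × €0.36 = €14.89536
Bill = €33.80

€33.80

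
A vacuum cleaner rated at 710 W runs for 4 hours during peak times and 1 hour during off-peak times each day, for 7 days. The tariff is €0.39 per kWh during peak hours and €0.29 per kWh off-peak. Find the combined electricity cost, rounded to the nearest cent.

€9.19

Peak energy = 0.71 kW × 4 h × 7 = 19.88 kWh
Off-peak energy = 0.71 kW × 1 h × 7 = 4.97 kWh
Cost = 19.88 × €0.39 + 4.97 × €0.29 = €7.7532 + €1.4413 = €9.19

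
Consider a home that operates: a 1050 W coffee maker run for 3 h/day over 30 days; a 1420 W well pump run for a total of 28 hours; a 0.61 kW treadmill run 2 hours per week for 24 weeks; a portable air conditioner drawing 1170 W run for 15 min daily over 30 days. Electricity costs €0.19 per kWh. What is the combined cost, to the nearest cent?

€32.74

coffee maker: Runtime = 3 h/day × 30 days = 90 h
coffee maker: 1.05 kW × 90 h = 94.5 kWh
well pump: 1.42 kW × 28 h = 39.76 kWh
treadmill: Runtime = 2 h/week × 24 weeks = 48 h
treadmill: 0.61 kW × 48 h = 29.28 kWh
portable air conditioner: Runtime = 15 min × 30 = 450 min = 7.5 h
portable air conditioner: 1.17 kW × 7.5 h = 8.775 kWh
Total energy = 172.315 kWh
Cost = 172.315 × €0.19 = €32.74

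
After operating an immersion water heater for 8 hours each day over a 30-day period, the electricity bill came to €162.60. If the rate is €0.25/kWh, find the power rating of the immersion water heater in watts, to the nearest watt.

2710 W

Energy = €162.60 ÷ €0.25/kWh = 650.4 kWh
Runtime = 8 h/day × 30 days = 240 h
Power = 650.4 kWh ÷ 240 h = 2.71 kW = 2710 W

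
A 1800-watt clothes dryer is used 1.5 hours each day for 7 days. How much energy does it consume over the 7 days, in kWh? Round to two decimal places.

Runtime = 1.5 h/day × 7 days = 10.5 h
Energy = 1.8 kW × 10.5 h = 18.9 kWh

18.90 kWh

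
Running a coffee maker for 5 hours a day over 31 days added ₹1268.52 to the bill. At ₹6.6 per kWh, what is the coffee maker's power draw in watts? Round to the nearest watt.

Energy = ₹1268.52 ÷ ₹6.6/kWh = 192.2 kWh
Runtime = 5 h/day × 31 days = 155 h
Power = 192.2 kWh ÷ 155 h = 1.24 kW = 1240 W

1240 W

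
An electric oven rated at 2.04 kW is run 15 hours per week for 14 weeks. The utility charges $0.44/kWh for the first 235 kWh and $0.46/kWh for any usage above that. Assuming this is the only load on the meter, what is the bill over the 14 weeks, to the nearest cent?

$192.36

Runtime = 15 h/week × 14 weeks = 210 h
Energy = 2.04 kW × 210 h = 428.4 kWh
Tier 1 (0–235 kWh): 235 × $0.44 = $103.4
Above 235 kWh: 193.4 × $0.46 = $88.964
Bill = $192.36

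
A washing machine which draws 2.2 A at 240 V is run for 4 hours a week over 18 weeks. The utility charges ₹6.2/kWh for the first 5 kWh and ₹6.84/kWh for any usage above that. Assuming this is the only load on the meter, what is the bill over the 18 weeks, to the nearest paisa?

₹256.83

Power = 2.2 A × 240 V = 528 W = 0.528 kW
Runtime = 4 h/week × 18 weeks = 72 h
Energy = 0.528 kW × 72 h = 38.016 kWh
Tier 1 (0–5 kWh): 5 × ₹6.2 = ₹31
Above 5 kWh: 33.016 × ₹6.84 = ₹225.82944
Bill = ₹256.83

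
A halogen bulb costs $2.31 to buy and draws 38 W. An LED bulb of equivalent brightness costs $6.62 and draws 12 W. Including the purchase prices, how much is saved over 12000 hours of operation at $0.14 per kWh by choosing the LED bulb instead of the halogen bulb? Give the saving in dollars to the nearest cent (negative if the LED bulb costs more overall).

$39.37

halogen bulb: $2.31 + (38/1000) kW × 12000 h × $0.14 = $2.31 + $63.84 = $66.15
LED bulb: $6.62 + (12/1000) kW × 12000 h × $0.14 = $6.62 + $20.16 = $26.78
Saving = $66.15 − $26.78 = $39.37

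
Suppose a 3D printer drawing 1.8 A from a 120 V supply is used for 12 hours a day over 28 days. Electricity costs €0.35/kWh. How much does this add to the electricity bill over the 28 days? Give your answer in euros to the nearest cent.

€25.40

Power = 1.8 A × 120 V = 216 W = 0.216 kW
Runtime = 12 h/day × 28 days = 336 h
Energy = 0.216 kW × 336 h = 72.576 kWh
Cost = 72.576 kWh × €0.35/kWh = €25.40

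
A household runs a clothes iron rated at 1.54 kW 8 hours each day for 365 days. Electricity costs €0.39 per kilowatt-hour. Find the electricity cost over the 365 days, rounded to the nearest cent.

€1753.75

Runtime = 8 h/day × 365 days = 2920 h
Energy = 1.54 kW × 2920 h = 4496.8 kWh
Cost = 4496.8 kWh × €0.39/kWh = €1753.75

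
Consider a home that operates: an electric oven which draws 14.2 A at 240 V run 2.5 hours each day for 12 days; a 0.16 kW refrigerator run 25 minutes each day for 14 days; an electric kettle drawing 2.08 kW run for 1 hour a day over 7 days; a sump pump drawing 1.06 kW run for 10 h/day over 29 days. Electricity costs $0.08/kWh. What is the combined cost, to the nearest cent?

electric oven: Power = 14.2 A × 240 V = 3408 W = 3.408 kW
electric oven: Runtime = 2.5 h/day × 12 days = 30 h
electric oven: 3.408 kW × 30 h = 102.24 kWh
refrigerator: Runtime = 25 min × 14 = 350 min = 5.833333… h
refrigerator: 0.16 kW × 5.833333… h = 0.933333… kWh
electric kettle: Runtime = 1 h/day × 7 days = 7 h
electric kettle: 2.08 kW × 7 h = 14.56 kWh
sump pump: Runtime = 10 h/day × 29 days = 290 h
sump pump: 1.06 kW × 290 h = 307.4 kWh
Total energy = 425.133333… kWh
Cost = 425.133333… × $0.08 = $34.01

$34.01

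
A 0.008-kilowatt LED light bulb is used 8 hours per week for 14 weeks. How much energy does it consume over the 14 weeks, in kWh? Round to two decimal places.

0.90 kWh

Runtime = 8 h/week × 14 weeks = 112 h
Energy = 0.008 kW × 112 h = 0.896 kWh ≈ 0.90 kWh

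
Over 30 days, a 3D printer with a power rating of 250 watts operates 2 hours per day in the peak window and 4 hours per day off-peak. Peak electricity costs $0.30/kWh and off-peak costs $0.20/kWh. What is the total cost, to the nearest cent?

$10.50

Peak energy = 0.25 kW × 2 h × 30 = 15 kWh
Off-peak energy = 0.25 kW × 4 h × 30 = 30 kWh
Cost = 15 × $0.30 + 30 × $0.20 = $4.5 + $6 = $10.50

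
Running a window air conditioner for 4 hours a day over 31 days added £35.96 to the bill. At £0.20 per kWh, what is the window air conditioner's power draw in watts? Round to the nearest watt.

1450 W

Energy = £35.96 ÷ £0.20/kWh = 179.8 kWh
Runtime = 4 h/day × 31 days = 124 h
Power = 179.8 kWh ÷ 124 h = 1.45 kW = 1450 W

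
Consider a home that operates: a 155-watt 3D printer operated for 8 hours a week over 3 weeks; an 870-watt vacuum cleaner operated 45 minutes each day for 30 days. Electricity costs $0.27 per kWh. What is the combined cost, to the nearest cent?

3D printer: Runtime = 8 h/week × 3 weeks = 24 h
3D printer: 0.155 kW × 24 h = 3.72 kWh
vacuum cleaner: Runtime = 45 min × 30 = 1350 min = 22.5 h
vacuum cleaner: 0.87 kW × 22.5 h = 19.575 kWh
Total energy = 23.295 kWh
Cost = 23.295 × $0.27 = $6.29

$6.29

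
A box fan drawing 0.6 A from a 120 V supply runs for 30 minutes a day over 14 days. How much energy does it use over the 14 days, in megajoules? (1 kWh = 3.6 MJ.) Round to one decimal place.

1.8 MJ

Power = 0.6 A × 120 V = 72 W = 0.072 kW
Runtime = 30 min × 14 = 420 min = 7 h
Energy = 0.072 kW × 7 h = 0.504 kWh
= 0.504 × 3.6 MJ = 1.8 MJ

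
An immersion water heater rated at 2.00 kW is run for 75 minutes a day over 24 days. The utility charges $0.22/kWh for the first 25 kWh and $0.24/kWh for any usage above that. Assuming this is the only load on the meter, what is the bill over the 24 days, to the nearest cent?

Runtime = 75 min × 24 = 1800 min = 30 h
Energy = 2 kW × 30 h = 60 kWh
Tier 1 (0–25 kWh): 25 × $0.22 = $5.5
Above 25 kWh: 35 × $0.24 = $8.4
Bill = $13.90

$13.90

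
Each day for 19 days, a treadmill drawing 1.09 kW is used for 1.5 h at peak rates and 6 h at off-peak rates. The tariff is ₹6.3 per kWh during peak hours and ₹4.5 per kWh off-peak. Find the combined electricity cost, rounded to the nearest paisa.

Peak energy = 1.09 kW × 1.5 h × 19 = 31.065 kWh
Off-peak energy = 1.09 kW × 6 h × 19 = 124.26 kWh
Cost = 31.065 × ₹6.3 + 124.26 × ₹4.5 = ₹195.7095 + ₹559.17 = ₹754.88

₹754.88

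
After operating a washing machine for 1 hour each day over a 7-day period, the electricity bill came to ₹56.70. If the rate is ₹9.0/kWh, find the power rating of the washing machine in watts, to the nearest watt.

900 W

Energy = ₹56.70 ÷ ₹9.0/kWh = 6.3 kWh
Runtime = 1 h/day × 7 days = 7 h
Power = 6.3 kWh ÷ 7 h = 0.9 kW = 900 W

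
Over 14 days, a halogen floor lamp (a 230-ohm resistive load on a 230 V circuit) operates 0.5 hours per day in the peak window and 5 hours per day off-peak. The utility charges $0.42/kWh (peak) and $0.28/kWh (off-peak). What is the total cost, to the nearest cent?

$5.18

Power = V²/R = 230²/230 = 230 W = 0.23 kW
Peak energy = 0.23 kW × 0.5 h × 14 = 1.61 kWh
Off-peak energy = 0.23 kW × 5 h × 14 = 16.1 kWh
Cost = 1.61 × $0.42 + 16.1 × $0.28 = $0.6762 + $4.508 = $5.18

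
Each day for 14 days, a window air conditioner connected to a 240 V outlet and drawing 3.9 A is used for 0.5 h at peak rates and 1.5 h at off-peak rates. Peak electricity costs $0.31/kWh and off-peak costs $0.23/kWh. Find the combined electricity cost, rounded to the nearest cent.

Power = 3.9 A × 240 V = 936 W = 0.936 kW
Peak energy = 0.936 kW × 0.5 h × 14 = 6.552 kWh
Off-peak energy = 0.936 kW × 1.5 h × 14 = 19.656 kWh
Cost = 6.552 × $0.31 + 19.656 × $0.23 = $2.03112 + $4.52088 = $6.55

$6.55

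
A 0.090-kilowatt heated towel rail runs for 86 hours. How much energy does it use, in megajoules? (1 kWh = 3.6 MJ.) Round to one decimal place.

Energy = 0.09 kW × 86 h = 7.74 kWh
= 7.74 × 3.6 MJ = 27.9 MJ

27.9 MJ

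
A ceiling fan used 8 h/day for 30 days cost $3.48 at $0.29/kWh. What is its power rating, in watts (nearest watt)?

50 W

Energy = $3.48 ÷ $0.29/kWh = 12 kWh
Runtime = 8 h/day × 30 days = 240 h
Power = 12 kWh ÷ 240 h = 0.05 kW = 50 W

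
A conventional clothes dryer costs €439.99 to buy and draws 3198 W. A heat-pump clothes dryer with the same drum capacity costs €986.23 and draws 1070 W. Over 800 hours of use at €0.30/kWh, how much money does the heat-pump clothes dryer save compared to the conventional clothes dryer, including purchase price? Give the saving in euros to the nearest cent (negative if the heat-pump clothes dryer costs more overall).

conventional clothes dryer: €439.99 + (3198/1000) kW × 800 h × €0.30 = €439.99 + €767.52 = €1207.51
heat-pump clothes dryer: €986.23 + (1070/1000) kW × 800 h × €0.30 = €986.23 + €256.8 = €1243.03
Saving = €1207.51 − €1243.03 = −€35.52

-€35.52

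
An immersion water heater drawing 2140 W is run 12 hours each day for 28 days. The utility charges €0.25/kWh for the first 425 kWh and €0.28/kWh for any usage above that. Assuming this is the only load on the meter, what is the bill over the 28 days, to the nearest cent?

€188.58

Runtime = 12 h/day × 28 days = 336 h
Energy = 2.14 kW × 336 h = 719.04 kWh
Tier 1 (0–425 kWh): 425 × €0.25 = €106.25
Above 425 kWh: 294.04 × €0.28 = €82.3312
Bill = €188.58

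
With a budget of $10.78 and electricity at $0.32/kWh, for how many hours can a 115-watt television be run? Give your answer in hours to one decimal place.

Energy available = $10.78 ÷ $0.32/kWh = 33.6875 kWh
Hours = 33.6875 kWh ÷ 0.115 kW = 292.9 h

292.9 h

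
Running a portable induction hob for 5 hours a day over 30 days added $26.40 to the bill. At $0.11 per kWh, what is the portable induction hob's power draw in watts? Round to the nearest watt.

1600 W

Energy = $26.40 ÷ $0.11/kWh = 240 kWh
Runtime = 5 h/day × 30 days = 150 h
Power = 240 kWh ÷ 150 h = 1.6 kW = 1600 W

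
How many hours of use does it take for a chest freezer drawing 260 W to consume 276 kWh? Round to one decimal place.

Hours = 276 kWh ÷ 0.26 kW = 1061.5 h

1061.5 h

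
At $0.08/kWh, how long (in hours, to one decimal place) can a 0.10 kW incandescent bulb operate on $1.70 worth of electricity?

Energy available = $1.70 ÷ $0.08/kWh = 21.25 kWh
Hours = 21.25 kWh ÷ 0.1 kW = 212.5 h

212.5 h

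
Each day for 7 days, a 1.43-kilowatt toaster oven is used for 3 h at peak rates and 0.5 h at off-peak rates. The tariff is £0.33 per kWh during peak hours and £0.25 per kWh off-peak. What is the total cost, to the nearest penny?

£11.16

Peak energy = 1.43 kW × 3 h × 7 = 30.03 kWh
Off-peak energy = 1.43 kW × 0.5 h × 7 = 5.005 kWh
Cost = 30.03 × £0.33 + 5.005 × £0.25 = £9.9099 + £1.25125 = £11.16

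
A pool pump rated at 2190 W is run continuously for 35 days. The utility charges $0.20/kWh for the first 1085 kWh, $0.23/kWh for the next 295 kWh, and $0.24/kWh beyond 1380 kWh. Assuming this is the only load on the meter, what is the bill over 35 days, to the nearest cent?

Runtime = 24 h × 35 = 840 h
Energy = 2.19 kW × 840 h = 1839.6 kWh
Tier 1 (0–1085 kWh): 1085 × $0.20 = $217
Tier 2 (1085–1380 kWh): 295 × $0.23 = $67.85
Above 1380 kWh: 459.6 × $0.24 = $110.304
Bill = $395.15

$395.15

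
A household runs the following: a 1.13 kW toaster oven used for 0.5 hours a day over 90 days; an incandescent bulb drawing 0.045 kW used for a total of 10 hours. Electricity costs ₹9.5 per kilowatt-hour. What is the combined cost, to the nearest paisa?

₹487.35

toaster oven: Runtime = 0.5 h/day × 90 days = 45 h
toaster oven: 1.13 kW × 45 h = 50.85 kWh
incandescent bulb: 0.045 kW × 10 h = 0.45 kWh
Total energy = 51.3 kWh
Cost = 51.3 × ₹9.5 = ₹487.35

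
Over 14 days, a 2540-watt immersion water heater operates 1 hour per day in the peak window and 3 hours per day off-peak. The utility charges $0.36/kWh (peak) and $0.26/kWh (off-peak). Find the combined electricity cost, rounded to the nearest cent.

$40.54

Peak energy = 2.54 kW × 1 h × 14 = 35.56 kWh
Off-peak energy = 2.54 kW × 3 h × 14 = 106.68 kWh
Cost = 35.56 × $0.36 + 106.68 × $0.26 = $12.8016 + $27.7368 = $40.54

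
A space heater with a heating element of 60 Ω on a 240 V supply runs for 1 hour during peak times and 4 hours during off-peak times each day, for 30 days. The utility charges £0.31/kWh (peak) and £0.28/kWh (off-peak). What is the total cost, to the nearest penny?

£41.18

Power = V²/R = 240²/60 = 960 W = 0.96 kW
Peak energy = 0.96 kW × 1 h × 30 = 28.8 kWh
Off-peak energy = 0.96 kW × 4 h × 30 = 115.2 kWh
Cost = 28.8 × £0.31 + 115.2 × £0.28 = £8.928 + £32.256 = £41.18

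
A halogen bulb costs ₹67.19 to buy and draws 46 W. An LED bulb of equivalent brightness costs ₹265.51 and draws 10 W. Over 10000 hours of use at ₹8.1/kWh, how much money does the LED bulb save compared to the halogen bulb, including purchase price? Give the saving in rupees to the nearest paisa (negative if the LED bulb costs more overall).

halogen bulb: ₹67.19 + (46/1000) kW × 10000 h × ₹8.1 = ₹67.19 + ₹3726 = ₹3793.19
LED bulb: ₹265.51 + (10/1000) kW × 10000 h × ₹8.1 = ₹265.51 + ₹810 = ₹1075.51
Saving = ₹3793.19 − ₹1075.51 = ₹2717.68

₹2717.68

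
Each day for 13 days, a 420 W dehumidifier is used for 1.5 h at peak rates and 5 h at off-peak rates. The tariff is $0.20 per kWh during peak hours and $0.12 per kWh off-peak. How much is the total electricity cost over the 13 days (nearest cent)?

$4.91

Peak energy = 0.42 kW × 1.5 h × 13 = 8.19 kWh
Off-peak energy = 0.42 kW × 5 h × 13 = 27.3 kWh
Cost = 8.19 × $0.20 + 27.3 × $0.12 = $1.638 + $3.276 = $4.91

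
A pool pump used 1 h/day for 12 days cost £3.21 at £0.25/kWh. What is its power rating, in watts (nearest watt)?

Energy = £3.21 ÷ £0.25/kWh = 12.84 kWh
Runtime = 1 h/day × 12 days = 12 h
Power = 12.84 kWh ÷ 12 h = 1.07 kW = 1070 W

1070 W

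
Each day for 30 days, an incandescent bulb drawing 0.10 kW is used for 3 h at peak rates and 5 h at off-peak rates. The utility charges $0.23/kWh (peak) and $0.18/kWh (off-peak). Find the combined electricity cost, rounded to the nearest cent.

Peak energy = 0.1 kW × 3 h × 30 = 9 kWh
Off-peak energy = 0.1 kW × 5 h × 30 = 15 kWh
Cost = 9 × $0.23 + 15 × $0.18 = $2.07 + $2.7 = $4.77

$4.77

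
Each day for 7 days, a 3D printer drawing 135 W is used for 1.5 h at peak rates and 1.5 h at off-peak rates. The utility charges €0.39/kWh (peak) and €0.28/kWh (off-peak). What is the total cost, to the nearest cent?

€0.95

Peak energy = 0.135 kW × 1.5 h × 7 = 1.4175 kWh
Off-peak energy = 0.135 kW × 1.5 h × 7 = 1.4175 kWh
Cost = 1.4175 × €0.39 + 1.4175 × €0.28 = €0.552825 + €0.3969 = €0.95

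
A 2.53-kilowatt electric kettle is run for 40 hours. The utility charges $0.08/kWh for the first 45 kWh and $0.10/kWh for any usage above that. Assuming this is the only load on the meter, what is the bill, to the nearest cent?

Energy = 2.53 kW × 40 h = 101.2 kWh
Tier 1 (0–45 kWh): 45 × $0.08 = $3.6
Above 45 kWh: 56.2 × $0.10 = $5.62
Bill = $9.22

$9.22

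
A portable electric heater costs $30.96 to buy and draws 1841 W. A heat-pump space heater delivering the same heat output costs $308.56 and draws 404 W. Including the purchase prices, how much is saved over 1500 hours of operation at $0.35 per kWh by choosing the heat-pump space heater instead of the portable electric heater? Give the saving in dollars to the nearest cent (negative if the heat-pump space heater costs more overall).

portable electric heater: $30.96 + (1841/1000) kW × 1500 h × $0.35 = $30.96 + $966.525 = $997.485
heat-pump space heater: $308.56 + (404/1000) kW × 1500 h × $0.35 = $308.56 + $212.1 = $520.66
Saving = $997.485 − $520.66 = $476.825 → $476.83

$476.83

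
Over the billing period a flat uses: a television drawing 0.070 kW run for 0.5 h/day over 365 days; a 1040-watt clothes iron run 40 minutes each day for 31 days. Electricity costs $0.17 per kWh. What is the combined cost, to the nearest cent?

$5.83

television: Runtime = 0.5 h/day × 365 days = 182.5 h
television: 0.07 kW × 182.5 h = 12.775 kWh
clothes iron: Runtime = 40 min × 31 = 1240 min = 20.666666… h
clothes iron: 1.04 kW × 20.666666… h = 21.493333… kWh
Total energy = 34.268333… kWh
Cost = 34.268333… × $0.17 = $5.83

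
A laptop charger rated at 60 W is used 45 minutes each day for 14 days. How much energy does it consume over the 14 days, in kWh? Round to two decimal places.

Runtime = 45 min × 14 = 630 min = 10.5 h
Energy = 0.06 kW × 10.5 h = 0.63 kWh

0.63 kWh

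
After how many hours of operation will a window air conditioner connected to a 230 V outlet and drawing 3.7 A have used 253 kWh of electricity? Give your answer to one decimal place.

297.3 h

Power = 3.7 A × 230 V = 851 W = 0.851 kW
Hours = 253 kWh ÷ 0.851 kW = 297.3 h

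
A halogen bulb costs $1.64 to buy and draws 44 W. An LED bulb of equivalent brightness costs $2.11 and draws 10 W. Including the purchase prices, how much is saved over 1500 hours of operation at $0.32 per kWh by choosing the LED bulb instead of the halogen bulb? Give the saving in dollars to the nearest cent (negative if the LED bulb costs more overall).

$15.85

halogen bulb: $1.64 + (44/1000) kW × 1500 h × $0.32 = $1.64 + $21.12 = $22.76
LED bulb: $2.11 + (10/1000) kW × 1500 h × $0.32 = $2.11 + $4.8 = $6.91
Saving = $22.76 − $6.91 = $15.85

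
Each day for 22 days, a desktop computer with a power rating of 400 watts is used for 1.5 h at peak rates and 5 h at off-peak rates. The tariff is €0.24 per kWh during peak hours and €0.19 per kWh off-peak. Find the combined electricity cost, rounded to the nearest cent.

€11.53

Peak energy = 0.4 kW × 1.5 h × 22 = 13.2 kWh
Off-peak energy = 0.4 kW × 5 h × 22 = 44 kWh
Cost = 13.2 × €0.24 + 44 × €0.19 = €3.168 + €8.36 = €11.53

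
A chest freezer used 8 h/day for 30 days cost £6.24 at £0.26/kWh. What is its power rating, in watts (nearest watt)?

Energy = £6.24 ÷ £0.26/kWh = 24 kWh
Runtime = 8 h/day × 30 days = 240 h
Power = 24 kWh ÷ 240 h = 0.1 kW = 100 W

100 W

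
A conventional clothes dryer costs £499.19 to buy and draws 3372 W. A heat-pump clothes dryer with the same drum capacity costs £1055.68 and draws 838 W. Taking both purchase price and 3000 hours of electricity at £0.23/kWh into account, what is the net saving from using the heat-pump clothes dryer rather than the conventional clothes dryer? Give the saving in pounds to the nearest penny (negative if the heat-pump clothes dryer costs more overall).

conventional clothes dryer: £499.19 + (3372/1000) kW × 3000 h × £0.23 = £499.19 + £2326.68 = £2825.87
heat-pump clothes dryer: £1055.68 + (838/1000) kW × 3000 h × £0.23 = £1055.68 + £578.22 = £1633.9
Saving = £2825.87 − £1633.9 = £1191.97

£1191.97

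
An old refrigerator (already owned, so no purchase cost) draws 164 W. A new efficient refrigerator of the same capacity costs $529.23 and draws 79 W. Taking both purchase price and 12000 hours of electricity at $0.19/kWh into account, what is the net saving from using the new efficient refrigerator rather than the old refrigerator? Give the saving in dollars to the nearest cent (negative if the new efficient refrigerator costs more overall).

-$335.43

old refrigerator: $0.00 + (164/1000) kW × 12000 h × $0.19 = $0.00 + $373.92 = $373.92
new efficient refrigerator: $529.23 + (79/1000) kW × 12000 h × $0.19 = $529.23 + $180.12 = $709.35
Saving = $373.92 − $709.35 = −$335.43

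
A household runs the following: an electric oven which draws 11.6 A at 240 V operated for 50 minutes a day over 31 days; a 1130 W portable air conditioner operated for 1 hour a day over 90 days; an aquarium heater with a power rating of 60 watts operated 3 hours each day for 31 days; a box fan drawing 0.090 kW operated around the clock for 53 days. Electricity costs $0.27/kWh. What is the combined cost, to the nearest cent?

electric oven: Power = 11.6 A × 240 V = 2784 W = 2.784 kW
electric oven: Runtime = 50 min × 31 = 1550 min = 25.833333… h
electric oven: 2.784 kW × 25.833333… h = 71.92 kWh
portable air conditioner: Runtime = 1 h/day × 90 days = 90 h
portable air conditioner: 1.13 kW × 90 h = 101.7 kWh
aquarium heater: Runtime = 3 h/day × 31 days = 93 h
aquarium heater: 0.06 kW × 93 h = 5.58 kWh
box fan: Runtime = 24 h × 53 = 1272 h
box fan: 0.09 kW × 1272 h = 114.48 kWh
Total energy = 293.68 kWh
Cost = 293.68 × $0.27 = $79.29

$79.29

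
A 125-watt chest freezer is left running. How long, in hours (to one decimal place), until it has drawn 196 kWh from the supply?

1568.0 h

Hours = 196 kWh ÷ 0.125 kW = 1568.0 h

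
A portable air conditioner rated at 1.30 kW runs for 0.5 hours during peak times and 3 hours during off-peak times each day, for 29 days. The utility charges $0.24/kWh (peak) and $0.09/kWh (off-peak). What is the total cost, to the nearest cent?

$14.70

Peak energy = 1.3 kW × 0.5 h × 29 = 18.85 kWh
Off-peak energy = 1.3 kW × 3 h × 29 = 113.1 kWh
Cost = 18.85 × $0.24 + 113.1 × $0.09 = $4.524 + $10.179 = $14.70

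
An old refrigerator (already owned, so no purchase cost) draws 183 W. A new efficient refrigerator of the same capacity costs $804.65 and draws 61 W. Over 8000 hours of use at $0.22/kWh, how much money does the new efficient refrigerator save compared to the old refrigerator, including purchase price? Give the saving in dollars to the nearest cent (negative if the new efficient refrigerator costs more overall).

old refrigerator: $0.00 + (183/1000) kW × 8000 h × $0.22 = $0.00 + $322.08 = $322.08
new efficient refrigerator: $804.65 + (61/1000) kW × 8000 h × $0.22 = $804.65 + $107.36 = $912.01
Saving = $322.08 − $912.01 = −$589.93

-$589.93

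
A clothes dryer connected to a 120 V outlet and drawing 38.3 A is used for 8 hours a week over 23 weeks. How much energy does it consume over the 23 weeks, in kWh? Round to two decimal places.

Power = 38.3 A × 120 V = 4596 W = 4.596 kW
Runtime = 8 h/week × 23 weeks = 184 h
Energy = 4.596 kW × 184 h = 845.664 kWh ≈ 845.66 kWh

845.66 kWh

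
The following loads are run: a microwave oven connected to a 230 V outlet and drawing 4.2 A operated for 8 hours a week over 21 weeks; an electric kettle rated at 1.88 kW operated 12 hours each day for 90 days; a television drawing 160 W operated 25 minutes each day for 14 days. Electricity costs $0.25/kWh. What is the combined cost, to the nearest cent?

microwave oven: Power = 4.2 A × 230 V = 966 W = 0.966 kW
microwave oven: Runtime = 8 h/week × 21 weeks = 168 h
microwave oven: 0.966 kW × 168 h = 162.288 kWh
electric kettle: Runtime = 12 h/day × 90 days = 1080 h
electric kettle: 1.88 kW × 1080 h = 2030.4 kWh
television: Runtime = 25 min × 14 = 350 min = 5.833333… h
television: 0.16 kW × 5.833333… h = 0.933333… kWh
Total energy = 2193.621333… kWh
Cost = 2193.621333… × $0.25 = $548.41

$548.41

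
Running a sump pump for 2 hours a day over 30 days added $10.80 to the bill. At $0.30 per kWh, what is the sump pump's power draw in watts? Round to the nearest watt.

600 W

Energy = $10.80 ÷ $0.30/kWh = 36 kWh
Runtime = 2 h/day × 30 days = 60 h
Power = 36 kWh ÷ 60 h = 0.6 kW = 600 W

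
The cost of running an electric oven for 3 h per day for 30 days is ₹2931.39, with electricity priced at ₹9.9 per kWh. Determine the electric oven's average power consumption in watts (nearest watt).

3290 W

Energy = ₹2931.39 ÷ ₹9.9/kWh = 296.1 kWh
Runtime = 3 h/day × 30 days = 90 h
Power = 296.1 kWh ÷ 90 h = 3.29 kW = 3290 W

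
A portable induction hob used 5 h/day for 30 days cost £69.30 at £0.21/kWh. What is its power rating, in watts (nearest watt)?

Energy = £69.30 ÷ £0.21/kWh = 330 kWh
Runtime = 5 h/day × 30 days = 150 h
Power = 330 kWh ÷ 150 h = 2.2 kW = 2200 W

2200 W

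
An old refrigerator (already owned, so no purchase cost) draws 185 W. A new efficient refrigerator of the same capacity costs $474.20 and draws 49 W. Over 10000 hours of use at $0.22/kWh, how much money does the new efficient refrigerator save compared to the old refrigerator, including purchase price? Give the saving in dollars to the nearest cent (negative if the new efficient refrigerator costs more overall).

-$175.00

old refrigerator: $0.00 + (185/1000) kW × 10000 h × $0.22 = $0.00 + $407 = $407
new efficient refrigerator: $474.20 + (49/1000) kW × 10000 h × $0.22 = $474.20 + $107.8 = $582
Saving = $407 − $582 = −$175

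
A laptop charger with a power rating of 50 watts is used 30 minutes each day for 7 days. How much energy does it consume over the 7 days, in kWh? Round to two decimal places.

Runtime = 30 min × 7 = 210 min = 3.5 h
Energy = 0.05 kW × 3.5 h = 0.175 kWh ≈ 0.18 kWh

0.18 kWh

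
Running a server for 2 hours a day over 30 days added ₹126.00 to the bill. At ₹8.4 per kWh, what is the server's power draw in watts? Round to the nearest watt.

250 W

Energy = ₹126.00 ÷ ₹8.4/kWh = 15 kWh
Runtime = 2 h/day × 30 days = 60 h
Power = 15 kWh ÷ 60 h = 0.25 kW = 250 W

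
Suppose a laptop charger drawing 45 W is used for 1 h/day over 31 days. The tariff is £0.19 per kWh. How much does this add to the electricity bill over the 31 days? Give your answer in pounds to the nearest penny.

£0.27

Runtime = 1 h/day × 31 days = 31 h
Energy = 0.045 kW × 31 h = 1.395 kWh
Cost = 1.395 kWh × £0.19/kWh = £0.27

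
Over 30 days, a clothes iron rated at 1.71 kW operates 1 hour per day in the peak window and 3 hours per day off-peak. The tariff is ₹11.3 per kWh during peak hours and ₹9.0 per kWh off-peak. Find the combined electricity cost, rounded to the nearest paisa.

₹1964.79

Peak energy = 1.71 kW × 1 h × 30 = 51.3 kWh
Off-peak energy = 1.71 kW × 3 h × 30 = 153.9 kWh
Cost = 51.3 × ₹11.3 + 153.9 × ₹9.0 = ₹579.69 + ₹1385.1 = ₹1964.79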